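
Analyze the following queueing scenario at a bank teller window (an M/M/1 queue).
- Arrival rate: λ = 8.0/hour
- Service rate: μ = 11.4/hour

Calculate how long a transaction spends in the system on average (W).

First, compute utilization: ρ = λ/μ = 8.0/11.4 = 0.7018
For M/M/1: W = 1/(μ-λ)
W = 1/(11.4-8.0) = 1/3.40
W = 0.2941 hours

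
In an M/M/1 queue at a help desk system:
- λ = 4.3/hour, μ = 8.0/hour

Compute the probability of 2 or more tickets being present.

ρ = λ/μ = 4.3/8.0 = 0.5375
P(N ≥ n) = ρⁿ
P(N ≥ 2) = 0.5375^2
P(N ≥ 2) = 0.2889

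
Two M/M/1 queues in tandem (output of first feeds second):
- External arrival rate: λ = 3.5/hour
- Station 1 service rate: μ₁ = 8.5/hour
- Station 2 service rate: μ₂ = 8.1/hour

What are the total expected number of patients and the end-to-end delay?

By Jackson's theorem, each station behaves as independent M/M/1.
Station 1: ρ₁ = 3.5/8.5 = 0.4118, L₁ = ρ₁/(1-ρ₁) = λ/(μ₁-λ) = 3.5/5.00 = 0.7000
Station 2: ρ₂ = 3.5/8.1 = 0.4321, L₂ = ρ₂/(1-ρ₂) = λ/(μ₂-λ) = 3.5/4.60 = 0.7609
Total: L = L₁ + L₂ = 0.7000 + 0.7609 = 1.4609
W = L/λ = 1.4609/3.5 = 0.4174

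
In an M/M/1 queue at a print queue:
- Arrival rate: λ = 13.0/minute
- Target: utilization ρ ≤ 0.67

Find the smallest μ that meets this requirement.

ρ = λ/μ, so μ = λ/ρ
μ ≥ 13.0/0.67 = 19.4030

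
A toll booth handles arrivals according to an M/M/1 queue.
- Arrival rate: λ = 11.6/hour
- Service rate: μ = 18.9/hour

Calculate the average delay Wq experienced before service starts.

First, compute utilization: ρ = λ/μ = 11.6/18.9 = 0.6138
For M/M/1: Wq = λ/(μ(μ-λ))
Wq = 11.6/(18.9 × (18.9-11.6))
Wq = 11.6/(18.9 × 7.30)
Wq = 0.08408 hours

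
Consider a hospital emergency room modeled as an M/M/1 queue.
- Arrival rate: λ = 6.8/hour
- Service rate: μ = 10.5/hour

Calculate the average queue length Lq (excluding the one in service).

ρ = λ/μ = 6.8/10.5 = 0.6476
For M/M/1: Lq = λ²/(μ(μ-λ))
Lq = 46.24/(10.5 × 3.70)
Lq = 1.1902 patients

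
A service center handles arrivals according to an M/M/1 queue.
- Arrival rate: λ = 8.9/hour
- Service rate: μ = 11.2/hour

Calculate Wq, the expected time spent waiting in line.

First, compute utilization: ρ = λ/μ = 8.9/11.2 = 0.7946
For M/M/1: Wq = λ/(μ(μ-λ))
Wq = 8.9/(11.2 × (11.2-8.9))
Wq = 8.9/(11.2 × 2.30)
Wq = 0.3455 hours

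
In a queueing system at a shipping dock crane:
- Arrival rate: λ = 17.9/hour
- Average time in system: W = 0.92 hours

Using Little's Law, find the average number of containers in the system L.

Little's Law: L = λW
L = 17.9 × 0.92 = 16.4680 containers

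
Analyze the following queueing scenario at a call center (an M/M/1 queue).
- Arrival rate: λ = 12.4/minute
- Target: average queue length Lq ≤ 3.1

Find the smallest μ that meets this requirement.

For M/M/1: Lq = λ²/(μ(μ-λ))
Need Lq ≤ 3.1, i.e. μ(μ-λ) ≥ λ²/3.1
μ² - 12.4μ - 153.76/3.1 ≥ 0  →  μ² - 12.4μ - 49.6000 ≥ 0
Quadratic formula (positive root): μ = [λ + √(λ² + 4×49.6000)]/2
Discriminant: 153.76 + 4×49.6000 = 352.1600, √352.1600 = 18.7659
μ ≥ (12.4 + 18.7659)/2 = 15.5830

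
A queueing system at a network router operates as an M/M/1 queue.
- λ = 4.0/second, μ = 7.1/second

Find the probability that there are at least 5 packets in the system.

ρ = λ/μ = 4.0/7.1 = 0.56338
P(N ≥ n) = ρⁿ
P(N ≥ 5) = 0.56338^5
P(N ≥ 5) = 0.05676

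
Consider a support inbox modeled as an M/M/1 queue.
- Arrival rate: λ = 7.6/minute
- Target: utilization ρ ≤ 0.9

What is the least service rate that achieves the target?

ρ = λ/μ, so μ = λ/ρ
μ ≥ 7.6/0.9 = 8.4444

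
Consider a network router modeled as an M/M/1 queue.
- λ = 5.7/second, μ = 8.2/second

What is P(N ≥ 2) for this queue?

ρ = λ/μ = 5.7/8.2 = 0.6951
P(N ≥ n) = ρⁿ
P(N ≥ 2) = 0.6951^2
P(N ≥ 2) = 0.4832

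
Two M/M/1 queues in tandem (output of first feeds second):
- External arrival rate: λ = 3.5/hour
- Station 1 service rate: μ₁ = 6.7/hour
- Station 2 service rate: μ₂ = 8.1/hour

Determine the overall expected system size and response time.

By Jackson's theorem, each station behaves as independent M/M/1.
Station 1: ρ₁ = 3.5/6.7 = 0.5224, L₁ = ρ₁/(1-ρ₁) = λ/(μ₁-λ) = 3.5/3.20 = 1.0937
Station 2: ρ₂ = 3.5/8.1 = 0.4321, L₂ = ρ₂/(1-ρ₂) = λ/(μ₂-λ) = 3.5/4.60 = 0.7609
Total: L = L₁ + L₂ = 1.0937 + 0.7609 = 1.8546
W = L/λ = 1.8546/3.5 = 0.5299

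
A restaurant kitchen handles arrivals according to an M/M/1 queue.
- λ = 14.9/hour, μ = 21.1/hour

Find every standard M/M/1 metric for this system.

Step 1: ρ = λ/μ = 14.9/21.1 = 0.7062
Step 2: L = λ/(μ-λ) = 14.9/6.20 = 2.4032
Step 3: Lq = λ²/(μ(μ-λ)) = 222.01/(21.1×6.20) = 1.6971
Step 4: W = 1/(μ-λ) = 1/6.20 = 0.16129
Step 5: Wq = λ/(μ(μ-λ)) = 14.9/(21.1×6.20) = 0.1139
Step 6: P(0) = 1-ρ = 0.2938
Verify: L = λW = 14.9×0.16129 = 2.4032 ✔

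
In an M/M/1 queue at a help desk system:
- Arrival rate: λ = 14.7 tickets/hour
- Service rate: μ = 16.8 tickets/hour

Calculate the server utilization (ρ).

Server utilization: ρ = λ/μ
ρ = 14.7/16.8 = 0.8750
The server is busy 87.50% of the time.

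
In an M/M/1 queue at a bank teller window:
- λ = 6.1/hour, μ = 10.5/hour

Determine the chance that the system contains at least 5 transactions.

ρ = λ/μ = 6.1/10.5 = 0.580952
P(N ≥ n) = ρⁿ
P(N ≥ 5) = 0.580952^5
P(N ≥ 5) = 0.06618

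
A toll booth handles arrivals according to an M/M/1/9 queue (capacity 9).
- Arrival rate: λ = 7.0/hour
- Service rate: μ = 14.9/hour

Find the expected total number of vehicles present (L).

ρ = λ/μ = 7.0/14.9 = 0.4698
P₀ = (1-ρ)/(1-ρ^(K+1)) = (1-0.4698)/(1-0.4698^10) = 0.5302/0.9995 = 0.5305
P_K = P₀×ρ^K = 0.53048 × 0.4698^9 = 0.53048 × 0.0011149 = 0.0005914
L = ρ[1 - (K+1)ρ^K + Kρ^(K+1)] / [(1-ρ)(1-ρ^(K+1))]
L = 0.4698 × (1 - 10×0.001115 + 9×0.0005238) / ((1 - 0.4698) × (1 - 0.0005238)) = 0.8808 vehicles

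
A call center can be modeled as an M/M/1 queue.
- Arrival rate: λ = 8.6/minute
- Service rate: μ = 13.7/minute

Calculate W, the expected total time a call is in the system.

First, compute utilization: ρ = λ/μ = 8.6/13.7 = 0.6277
For M/M/1: W = 1/(μ-λ)
W = 1/(13.7-8.6) = 1/5.10
W = 0.1961 minutes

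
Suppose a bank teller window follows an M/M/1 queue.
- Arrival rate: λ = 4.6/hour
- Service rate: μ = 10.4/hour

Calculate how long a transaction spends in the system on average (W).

First, compute utilization: ρ = λ/μ = 4.6/10.4 = 0.4423
For M/M/1: W = 1/(μ-λ)
W = 1/(10.4-4.6) = 1/5.80
W = 0.1724 hours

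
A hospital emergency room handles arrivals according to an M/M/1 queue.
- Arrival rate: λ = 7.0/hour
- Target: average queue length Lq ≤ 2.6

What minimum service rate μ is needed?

For M/M/1: Lq = λ²/(μ(μ-λ))
Need Lq ≤ 2.6, i.e. μ(μ-λ) ≥ λ²/2.6
μ² - 7.0μ - 49.00/2.6 ≥ 0  →  μ² - 7.0μ - 18.84615 ≥ 0
Quadratic formula (positive root): μ = [λ + √(λ² + 4×18.84615)]/2
Discriminant: 49.00 + 4×18.84615 = 124.3846, √124.3846 = 11.1528
μ ≥ (7.0 + 11.1528)/2 = 9.0764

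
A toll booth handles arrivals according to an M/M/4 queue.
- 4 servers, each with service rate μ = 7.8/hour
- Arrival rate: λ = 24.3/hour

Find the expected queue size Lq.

Traffic intensity: ρ = λ/(cμ) = 24.3/(4×7.8) = 0.7788
Since ρ = 0.7788 < 1, system is stable.
Offered load a = λ/μ = cρ = 24.3/7.8 = 3.1154
P₀ = [ Σₙ₌₀^3 aⁿ/n! + a^4/(4!(1-ρ)) ]⁻¹
Σ = a^0/0! + a^1/1! + a^2/2! + a^3/3! = 1.0000 + 3.1154 + 4.8528 + 5.0395 = 14.0077
a^4/(4!(1-ρ)) = 94.19908/(24 × 0.2211538) = 17.7477
P₀ = 1/(14.0077 + 17.7477) = 0.03149
Lq = P₀·a^4·ρ / (4!(1-ρ)²) = 0.031491 × 94.1991 × 0.77885 / (24 × 0.048909) = 1.9683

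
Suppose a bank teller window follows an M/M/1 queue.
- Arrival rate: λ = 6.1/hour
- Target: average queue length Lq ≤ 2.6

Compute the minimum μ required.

For M/M/1: Lq = λ²/(μ(μ-λ))
Need Lq ≤ 2.6, i.e. μ(μ-λ) ≥ λ²/2.6
μ² - 6.1μ - 37.21/2.6 ≥ 0  →  μ² - 6.1μ - 14.31154 ≥ 0
Quadratic formula (positive root): μ = [λ + √(λ² + 4×14.31154)]/2
Discriminant: 37.21 + 4×14.31154 = 94.4562, √94.4562 = 9.7189
μ ≥ (6.1 + 9.7189)/2 = 7.9094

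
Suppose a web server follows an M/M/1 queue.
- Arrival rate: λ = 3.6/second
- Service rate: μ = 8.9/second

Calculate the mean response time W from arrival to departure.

First, compute utilization: ρ = λ/μ = 3.6/8.9 = 0.4045
For M/M/1: W = 1/(μ-λ)
W = 1/(8.9-3.6) = 1/5.30
W = 0.1887 seconds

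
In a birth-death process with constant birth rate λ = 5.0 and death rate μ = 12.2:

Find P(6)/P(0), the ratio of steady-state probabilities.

For constant rates: P(n)/P(0) = (λ/μ)^n
P(6)/P(0) = (5.0/12.2)^6 = 0.40984^6 = 0.004739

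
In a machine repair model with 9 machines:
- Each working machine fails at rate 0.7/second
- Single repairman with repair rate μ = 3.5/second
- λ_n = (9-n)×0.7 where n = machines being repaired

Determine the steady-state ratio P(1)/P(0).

P(1)/P(0) = ∏_{i=0}^{1-1} λ_i/μ_{i+1}
= (9-0)×0.7/3.5
= 1.8000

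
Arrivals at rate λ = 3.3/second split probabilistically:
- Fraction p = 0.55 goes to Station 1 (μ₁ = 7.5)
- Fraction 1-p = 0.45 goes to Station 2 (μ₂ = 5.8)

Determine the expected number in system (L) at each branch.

Effective rates: λ₁ = 3.3×0.55 = 1.815, λ₂ = 3.3×0.45 = 1.485
Station 1: ρ₁ = 1.815/7.5 = 0.2420, L₁ = ρ₁/(1-ρ₁) = 0.2420/(1-0.2420) = 0.3193
Station 2: ρ₂ = 1.485/5.8 = 0.2560, L₂ = ρ₂/(1-ρ₂) = 0.2560/(1-0.2560) = 0.3441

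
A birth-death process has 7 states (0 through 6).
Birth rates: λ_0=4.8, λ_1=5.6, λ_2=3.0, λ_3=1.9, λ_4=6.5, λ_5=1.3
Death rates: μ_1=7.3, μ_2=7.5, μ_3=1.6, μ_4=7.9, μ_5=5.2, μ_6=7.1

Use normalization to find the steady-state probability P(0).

Ratios P(n)/P(0) = (λ₀···λₙ₋₁)/(μ₁···μₙ):
P(1)/P(0) = (4.8)/(7.3) = 0.65753
P(2)/P(0) = (4.8×5.6)/(7.3×7.5) = 0.49096
P(3)/P(0) = (4.8×5.6×3.0)/(7.3×7.5×1.6) = 0.92055
P(4)/P(0) = (4.8×5.6×3.0×1.9)/(7.3×7.5×1.6×7.9) = 0.22140
P(5)/P(0) = (4.8×5.6×3.0×1.9×6.5)/(7.3×7.5×1.6×7.9×5.2) = 0.27675
P(6)/P(0) = (4.8×5.6×3.0×1.9×6.5×1.3)/(7.3×7.5×1.6×7.9×5.2×7.1) = 0.050672

Normalization: ∑ P(n) = 1
P(0) × (1.0000 + 0.65753 + 0.49096 + 0.92055 + 0.22140 + 0.27675 + 0.050672) = 1
P(0) × 3.6179 = 1
P(0) = 1/3.6179 = 0.2764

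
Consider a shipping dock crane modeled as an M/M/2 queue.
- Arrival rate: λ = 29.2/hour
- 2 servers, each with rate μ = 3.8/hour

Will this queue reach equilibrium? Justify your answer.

Stability requires ρ = λ/(cμ) < 1
ρ = 29.2/(2 × 3.8) = 29.2/7.60 = 3.8421
Since 3.8421 ≥ 1, the system is UNSTABLE.
Need c > λ/μ = 29.2/3.8 = 7.68.
Minimum servers needed: c = 8.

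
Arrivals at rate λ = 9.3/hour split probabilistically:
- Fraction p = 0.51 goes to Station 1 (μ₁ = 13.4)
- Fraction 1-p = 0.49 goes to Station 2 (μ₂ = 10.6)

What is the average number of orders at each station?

Effective rates: λ₁ = 9.3×0.51 = 4.743, λ₂ = 9.3×0.49 = 4.557
Station 1: ρ₁ = 4.743/13.4 = 0.35396, L₁ = ρ₁/(1-ρ₁) = 0.35396/(1-0.35396) = 0.5479
Station 2: ρ₂ = 4.557/10.6 = 0.4299, L₂ = ρ₂/(1-ρ₂) = 0.4299/(1-0.4299) = 0.7541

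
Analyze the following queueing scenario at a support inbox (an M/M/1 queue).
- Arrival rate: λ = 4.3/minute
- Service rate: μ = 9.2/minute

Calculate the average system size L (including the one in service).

ρ = λ/μ = 4.3/9.2 = 0.4674
For M/M/1: L = λ/(μ-λ)
L = 4.3/(9.2-4.3) = 4.3/4.90
L = 0.8776 emails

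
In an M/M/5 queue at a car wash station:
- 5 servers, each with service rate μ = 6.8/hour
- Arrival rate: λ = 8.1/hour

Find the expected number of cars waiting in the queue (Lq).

Traffic intensity: ρ = λ/(cμ) = 8.1/(5×6.8) = 0.2382
Since ρ = 0.2382 < 1, system is stable.
Offered load a = λ/μ = cρ = 8.1/6.8 = 1.1912
P₀ = [ Σₙ₌₀^4 aⁿ/n! + a^5/(5!(1-ρ)) ]⁻¹
Σ = a^0/0! + a^1/1! + a^2/2! + a^3/3! + a^4/4! = 1.0000 + 1.1912 + 0.70945 + 0.28169 + 0.083887 = 3.2662
a^5/(5!(1-ρ)) = 2.3982/(120 × 0.7618) = 0.02623
P₀ = 1/(3.2662 + 0.02623) = 0.3037
Lq = P₀·a^5·ρ / (5!(1-ρ)²) = 0.30373 × 2.3982 × 0.23824 / (120 × 0.58029) = 0.002492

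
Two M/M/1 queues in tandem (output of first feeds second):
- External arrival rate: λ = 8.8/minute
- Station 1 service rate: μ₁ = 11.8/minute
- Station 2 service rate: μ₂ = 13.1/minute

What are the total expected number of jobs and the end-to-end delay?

By Jackson's theorem, each station behaves as independent M/M/1.
Station 1: ρ₁ = 8.8/11.8 = 0.7458, L₁ = ρ₁/(1-ρ₁) = λ/(μ₁-λ) = 8.8/3.00 = 2.9333
Station 2: ρ₂ = 8.8/13.1 = 0.6718, L₂ = ρ₂/(1-ρ₂) = λ/(μ₂-λ) = 8.8/4.30 = 2.0465
Total: L = L₁ + L₂ = 2.9333 + 2.0465 = 4.9798
W = L/λ = 4.9798/8.8 = 0.5659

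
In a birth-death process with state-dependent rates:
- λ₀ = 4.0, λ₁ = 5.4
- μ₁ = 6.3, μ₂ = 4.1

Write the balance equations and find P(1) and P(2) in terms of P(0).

Balance equations:
State 0: λ₀P₀ = μ₁P₁ → P₁ = (λ₀/μ₁)P₀ = (4.0/6.3)P₀ = 0.6349P₀
State 1: P₂ = (λ₀λ₁)/(μ₁μ₂)P₀ = (4.0×5.4)/(6.3×4.1)P₀ = 0.8362P₀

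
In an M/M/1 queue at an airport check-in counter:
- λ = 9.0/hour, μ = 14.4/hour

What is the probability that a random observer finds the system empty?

ρ = λ/μ = 9.0/14.4 = 0.6250
P(0) = 1 - ρ = 1 - 0.6250 = 0.3750
The server is idle 37.50% of the time.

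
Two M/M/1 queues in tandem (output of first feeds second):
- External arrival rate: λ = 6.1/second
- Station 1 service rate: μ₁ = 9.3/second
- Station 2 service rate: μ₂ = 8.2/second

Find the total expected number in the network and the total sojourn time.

By Jackson's theorem, each station behaves as independent M/M/1.
Station 1: ρ₁ = 6.1/9.3 = 0.6559, L₁ = ρ₁/(1-ρ₁) = λ/(μ₁-λ) = 6.1/3.20 = 1.9062
Station 2: ρ₂ = 6.1/8.2 = 0.7439, L₂ = ρ₂/(1-ρ₂) = λ/(μ₂-λ) = 6.1/2.10 = 2.9048
Total: L = L₁ + L₂ = 1.9062 + 2.9048 = 4.8110
W = L/λ = 4.8110/6.1 = 0.7887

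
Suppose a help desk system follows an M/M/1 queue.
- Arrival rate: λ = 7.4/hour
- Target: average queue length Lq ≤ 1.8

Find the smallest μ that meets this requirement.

For M/M/1: Lq = λ²/(μ(μ-λ))
Need Lq ≤ 1.8, i.e. μ(μ-λ) ≥ λ²/1.8
μ² - 7.4μ - 54.76/1.8 ≥ 0  →  μ² - 7.4μ - 30.42222 ≥ 0
Quadratic formula (positive root): μ = [λ + √(λ² + 4×30.42222)]/2
Discriminant: 54.76 + 4×30.42222 = 176.4489, √176.4489 = 13.2834
μ ≥ (7.4 + 13.2834)/2 = 10.3417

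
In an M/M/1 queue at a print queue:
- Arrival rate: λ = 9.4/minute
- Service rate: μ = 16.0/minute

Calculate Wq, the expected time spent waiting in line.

First, compute utilization: ρ = λ/μ = 9.4/16.0 = 0.5875
For M/M/1: Wq = λ/(μ(μ-λ))
Wq = 9.4/(16.0 × (16.0-9.4))
Wq = 9.4/(16.0 × 6.60)
Wq = 0.08902 minutes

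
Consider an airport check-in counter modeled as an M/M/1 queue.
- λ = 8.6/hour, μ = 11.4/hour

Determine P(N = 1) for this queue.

ρ = λ/μ = 8.6/11.4 = 0.7544
P(n) = (1-ρ)ρⁿ
P(1) = (1-0.7544) × 0.7544^1
P(1) = 0.2456 × 0.7544
P(1) = 0.1853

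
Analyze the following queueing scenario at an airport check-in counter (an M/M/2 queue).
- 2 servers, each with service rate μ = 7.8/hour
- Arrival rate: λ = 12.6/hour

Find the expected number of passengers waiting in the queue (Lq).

Traffic intensity: ρ = λ/(cμ) = 12.6/(2×7.8) = 0.8077
Since ρ = 0.8077 < 1, system is stable.
Offered load a = λ/μ = cρ = 12.6/7.8 = 1.6154
P₀ = [ Σₙ₌₀^1 aⁿ/n! + a^2/(2!(1-ρ)) ]⁻¹
Σ = a^0/0! + a^1/1! = 1.0000 + 1.6154 = 2.6154
a^2/(2!(1-ρ)) = 2.6095/(2 × 0.19231) = 6.7846
P₀ = 1/(2.6154 + 6.7846) = 0.1064
Lq = P₀·a^2·ρ / (2!(1-ρ)²) = 0.10638 × 2.6095 × 0.80769 / (2 × 0.036982) = 3.0314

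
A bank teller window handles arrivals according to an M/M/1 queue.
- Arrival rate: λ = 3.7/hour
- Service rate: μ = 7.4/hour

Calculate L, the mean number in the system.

ρ = λ/μ = 3.7/7.4 = 0.5000
For M/M/1: L = λ/(μ-λ)
L = 3.7/(7.4-3.7) = 3.7/3.70
L = 1.0000 transactions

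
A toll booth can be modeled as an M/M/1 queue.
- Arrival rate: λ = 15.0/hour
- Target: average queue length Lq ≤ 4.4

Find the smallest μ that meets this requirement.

For M/M/1: Lq = λ²/(μ(μ-λ))
Need Lq ≤ 4.4, i.e. μ(μ-λ) ≥ λ²/4.4
μ² - 15.0μ - 225.00/4.4 ≥ 0  →  μ² - 15.0μ - 51.136364 ≥ 0
Quadratic formula (positive root): μ = [λ + √(λ² + 4×51.136364)]/2
Discriminant: 225.00 + 4×51.136364 = 429.5455, √429.5455 = 20.7255
μ ≥ (15.0 + 20.7255)/2 = 17.8627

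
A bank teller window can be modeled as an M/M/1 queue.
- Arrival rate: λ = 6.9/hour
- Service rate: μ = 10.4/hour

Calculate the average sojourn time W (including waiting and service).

First, compute utilization: ρ = λ/μ = 6.9/10.4 = 0.6635
For M/M/1: W = 1/(μ-λ)
W = 1/(10.4-6.9) = 1/3.50
W = 0.2857 hours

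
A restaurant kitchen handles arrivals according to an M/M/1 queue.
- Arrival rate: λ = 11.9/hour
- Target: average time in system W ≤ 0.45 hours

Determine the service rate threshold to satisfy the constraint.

For M/M/1: W = 1/(μ-λ)
Need W ≤ 0.45, so 1/(μ-λ) ≤ 0.45
μ - λ ≥ 1/0.45 = 2.2222
μ ≥ 11.9 + 2.2222 = 14.1222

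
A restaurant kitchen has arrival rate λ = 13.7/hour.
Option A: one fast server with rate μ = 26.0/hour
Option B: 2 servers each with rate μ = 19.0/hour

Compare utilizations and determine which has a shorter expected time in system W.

Option A: single server μ = 26.0 (M/M/1)
  ρ_A = 13.7/26.0 = 0.5269
  W_A = 1/(μ-λ) = 1/(26.0-13.7) = 1/12.30 = 0.08130

Option B: 2 servers μ = 19.0 (M/M/2)
  ρ_B = λ/(cμ) = 13.7/(2×19.0) = 0.3605
  Offered load a = λ/μ = cρ = 13.7/19.0 = 0.7211
  P₀ = [ Σₙ₌₀^1 aⁿ/n! + a^2/(2!(1-ρ)) ]⁻¹
  Σ = a^0/0! + a^1/1! = 1.0000 + 0.7211 = 1.7211
  a^2/(2!(1-ρ)) = 0.5199/(2 × 0.6395) = 0.4065
  P₀ = 1/(1.7211 + 0.4065) = 0.4700
  Lq = P₀·a^2·ρ / (2!(1-ρ)²) = 0.4700 × 0.5199 × 0.3605 / (2 × 0.4089) = 0.1077
  Wq_B = Lq/λ = 0.10772/13.7 = 0.007863
  W_B = Wq_B + 1/μ = 0.007863 + 0.05263 = 0.06049

Since W_B = 0.06049 < W_A = 0.08130, Option B (multiple servers) has the shorter time in system.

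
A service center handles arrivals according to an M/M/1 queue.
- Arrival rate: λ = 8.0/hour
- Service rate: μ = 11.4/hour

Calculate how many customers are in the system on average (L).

ρ = λ/μ = 8.0/11.4 = 0.7018
For M/M/1: L = λ/(μ-λ)
L = 8.0/(11.4-8.0) = 8.0/3.40
L = 2.3529 customers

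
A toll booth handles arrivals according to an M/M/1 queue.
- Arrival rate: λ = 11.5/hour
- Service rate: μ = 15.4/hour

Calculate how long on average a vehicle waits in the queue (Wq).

First, compute utilization: ρ = λ/μ = 11.5/15.4 = 0.7468
For M/M/1: Wq = λ/(μ(μ-λ))
Wq = 11.5/(15.4 × (15.4-11.5))
Wq = 11.5/(15.4 × 3.90)
Wq = 0.1915 hours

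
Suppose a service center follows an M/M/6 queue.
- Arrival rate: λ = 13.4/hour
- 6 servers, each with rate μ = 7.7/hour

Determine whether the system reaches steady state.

Stability requires ρ = λ/(cμ) < 1
ρ = 13.4/(6 × 7.7) = 13.4/46.20 = 0.2900
Since 0.2900 < 1, the system is STABLE.
The servers are busy 29.00% of the time.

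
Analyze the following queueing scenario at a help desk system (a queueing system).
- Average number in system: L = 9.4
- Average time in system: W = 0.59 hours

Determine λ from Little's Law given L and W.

Little's Law: L = λW, so λ = L/W
λ = 9.4/0.59 = 15.9322 tickets/hour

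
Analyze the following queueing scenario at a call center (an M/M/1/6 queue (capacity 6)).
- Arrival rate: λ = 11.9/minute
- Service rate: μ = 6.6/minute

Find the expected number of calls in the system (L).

ρ = λ/μ = 11.9/6.6 = 1.80303
P₀ = (1-ρ)/(1-ρ^(K+1)) = (1-1.80303)/(1-1.80303^7) = -0.8030/-60.9471 = 0.01318
P_K = P₀×ρ^K = 0.013176 × 1.80303^6 = 0.013176 × 34.3572 = 0.4527
L = ρ[1 - (K+1)ρ^K + Kρ^(K+1)] / [(1-ρ)(1-ρ^(K+1))]
L = 1.80303 × (1 - 7×34.3572 + 6×61.9471) / ((1 - 1.80303) × (1 - 61.9471)) = 4.8696 calls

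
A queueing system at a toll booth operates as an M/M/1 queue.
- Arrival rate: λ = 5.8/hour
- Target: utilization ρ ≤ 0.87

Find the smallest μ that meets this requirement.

ρ = λ/μ, so μ = λ/ρ
μ ≥ 5.8/0.87 = 6.6667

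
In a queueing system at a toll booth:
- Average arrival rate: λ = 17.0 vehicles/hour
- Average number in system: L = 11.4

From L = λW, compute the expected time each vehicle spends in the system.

Little's Law: L = λW, so W = L/λ
W = 11.4/17.0 = 0.6706 hours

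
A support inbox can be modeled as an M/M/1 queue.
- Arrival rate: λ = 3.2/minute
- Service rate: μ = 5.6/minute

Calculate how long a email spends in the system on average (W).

First, compute utilization: ρ = λ/μ = 3.2/5.6 = 0.5714
For M/M/1: W = 1/(μ-λ)
W = 1/(5.6-3.2) = 1/2.40
W = 0.4167 minutes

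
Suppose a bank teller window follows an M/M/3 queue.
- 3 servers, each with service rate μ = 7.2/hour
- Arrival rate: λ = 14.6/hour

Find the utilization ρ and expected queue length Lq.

Traffic intensity: ρ = λ/(cμ) = 14.6/(3×7.2) = 0.6759
Since ρ = 0.6759 < 1, system is stable.
Offered load a = λ/μ = cρ = 14.6/7.2 = 2.0278
P₀ = [ Σₙ₌₀^2 aⁿ/n! + a^3/(3!(1-ρ)) ]⁻¹
Σ = a^0/0! + a^1/1! + a^2/2! = 1.0000 + 2.0278 + 2.0559 = 5.0837
a^3/(3!(1-ρ)) = 8.33798/(6 × 0.324074) = 4.2881
P₀ = 1/(5.0837 + 4.2881) = 0.1067
Lq = P₀·a^3·ρ / (3!(1-ρ)²) = 0.10670 × 8.3380 × 0.67593 / (6 × 0.10502) = 0.9543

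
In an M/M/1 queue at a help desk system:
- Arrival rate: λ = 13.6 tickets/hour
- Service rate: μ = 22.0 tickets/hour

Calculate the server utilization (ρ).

Server utilization: ρ = λ/μ
ρ = 13.6/22.0 = 0.6182
The server is busy 61.82% of the time.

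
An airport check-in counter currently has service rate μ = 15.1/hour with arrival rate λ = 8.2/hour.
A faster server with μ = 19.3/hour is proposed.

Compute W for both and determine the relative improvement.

System 1: ρ₁ = 8.2/15.1 = 0.5430, W₁ = 1/(15.1-8.2) = 0.14493
System 2: ρ₂ = 8.2/19.3 = 0.4249, W₂ = 1/(19.3-8.2) = 0.090090
Improvement: (W₁-W₂)/W₁ = (0.14493-0.090090)/0.14493 = 37.84%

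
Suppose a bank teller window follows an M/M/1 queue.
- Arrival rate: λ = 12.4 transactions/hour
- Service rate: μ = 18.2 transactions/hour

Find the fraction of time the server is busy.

Server utilization: ρ = λ/μ
ρ = 12.4/18.2 = 0.6813
The server is busy 68.13% of the time.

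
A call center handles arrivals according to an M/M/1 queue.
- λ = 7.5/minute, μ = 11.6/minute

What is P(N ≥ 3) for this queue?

ρ = λ/μ = 7.5/11.6 = 0.6466
P(N ≥ n) = ρⁿ
P(N ≥ 3) = 0.6466^3
P(N ≥ 3) = 0.2703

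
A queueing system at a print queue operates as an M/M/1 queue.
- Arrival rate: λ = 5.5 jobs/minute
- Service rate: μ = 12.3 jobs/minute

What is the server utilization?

Server utilization: ρ = λ/μ
ρ = 5.5/12.3 = 0.4472
The server is busy 44.72% of the time.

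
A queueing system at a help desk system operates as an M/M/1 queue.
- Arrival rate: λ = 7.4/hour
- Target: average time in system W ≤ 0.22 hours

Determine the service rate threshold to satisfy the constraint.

For M/M/1: W = 1/(μ-λ)
Need W ≤ 0.22, so 1/(μ-λ) ≤ 0.22
μ - λ ≥ 1/0.22 = 4.5455
μ ≥ 7.4 + 4.5455 = 11.9455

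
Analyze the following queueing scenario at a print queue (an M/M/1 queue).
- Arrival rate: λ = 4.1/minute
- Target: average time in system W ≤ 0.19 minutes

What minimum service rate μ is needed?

For M/M/1: W = 1/(μ-λ)
Need W ≤ 0.19, so 1/(μ-λ) ≤ 0.19
μ - λ ≥ 1/0.19 = 5.2632
μ ≥ 4.1 + 5.2632 = 9.3632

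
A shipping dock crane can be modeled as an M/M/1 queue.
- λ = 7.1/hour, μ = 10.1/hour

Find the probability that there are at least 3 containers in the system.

ρ = λ/μ = 7.1/10.1 = 0.7030
P(N ≥ n) = ρⁿ
P(N ≥ 3) = 0.7030^3
P(N ≥ 3) = 0.3474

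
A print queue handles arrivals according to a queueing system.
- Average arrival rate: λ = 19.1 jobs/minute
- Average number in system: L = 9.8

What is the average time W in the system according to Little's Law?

Little's Law: L = λW, so W = L/λ
W = 9.8/19.1 = 0.5131 minutes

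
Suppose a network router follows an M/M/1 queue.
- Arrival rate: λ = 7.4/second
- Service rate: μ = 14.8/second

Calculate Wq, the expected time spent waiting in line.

First, compute utilization: ρ = λ/μ = 7.4/14.8 = 0.5000
For M/M/1: Wq = λ/(μ(μ-λ))
Wq = 7.4/(14.8 × (14.8-7.4))
Wq = 7.4/(14.8 × 7.40)
Wq = 0.06757 seconds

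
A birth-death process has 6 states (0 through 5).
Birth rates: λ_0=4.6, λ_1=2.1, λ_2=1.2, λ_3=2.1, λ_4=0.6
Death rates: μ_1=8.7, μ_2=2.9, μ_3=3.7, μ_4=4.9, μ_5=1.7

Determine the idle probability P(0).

Ratios P(n)/P(0) = (λ₀···λₙ₋₁)/(μ₁···μₙ):
P(1)/P(0) = (4.6)/(8.7) = 0.5287
P(2)/P(0) = (4.6×2.1)/(8.7×2.9) = 0.3829
P(3)/P(0) = (4.6×2.1×1.2)/(8.7×2.9×3.7) = 0.1242
P(4)/P(0) = (4.6×2.1×1.2×2.1)/(8.7×2.9×3.7×4.9) = 0.05322
P(5)/P(0) = (4.6×2.1×1.2×2.1×0.6)/(8.7×2.9×3.7×4.9×1.7) = 0.01878

Normalization: ∑ P(n) = 1
P(0) × (1.0000 + 0.5287 + 0.3829 + 0.1242 + 0.05322 + 0.01878) = 1
P(0) × 2.1078 = 1
P(0) = 1/2.1078 = 0.4744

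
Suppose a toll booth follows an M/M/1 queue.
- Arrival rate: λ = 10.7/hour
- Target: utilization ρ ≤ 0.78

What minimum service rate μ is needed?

ρ = λ/μ, so μ = λ/ρ
μ ≥ 10.7/0.78 = 13.7179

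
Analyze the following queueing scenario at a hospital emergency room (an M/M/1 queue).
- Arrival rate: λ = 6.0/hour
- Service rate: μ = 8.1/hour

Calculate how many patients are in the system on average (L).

ρ = λ/μ = 6.0/8.1 = 0.7407
For M/M/1: L = λ/(μ-λ)
L = 6.0/(8.1-6.0) = 6.0/2.10
L = 2.8571 patients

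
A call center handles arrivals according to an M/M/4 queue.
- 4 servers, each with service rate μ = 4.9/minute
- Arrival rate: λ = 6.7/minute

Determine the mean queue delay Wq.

Traffic intensity: ρ = λ/(cμ) = 6.7/(4×4.9) = 0.3418
Since ρ = 0.3418 < 1, system is stable.
Offered load a = λ/μ = cρ = 6.7/4.9 = 1.3673
P₀ = [ Σₙ₌₀^3 aⁿ/n! + a^4/(4!(1-ρ)) ]⁻¹
Σ = a^0/0! + a^1/1! + a^2/2! + a^3/3! = 1.0000 + 1.3673 + 0.9348 + 0.4261 = 3.7282
a^4/(4!(1-ρ)) = 3.4955/(24 × 0.6582) = 0.2213
P₀ = 1/(3.7282 + 0.2213) = 0.2532
Lq = P₀·a^4·ρ / (4!(1-ρ)²) = 0.2532 × 3.4955 × 0.3418 / (24 × 0.4332) = 0.02910
Wq = Lq/λ = 0.02910/6.7 = 0.004343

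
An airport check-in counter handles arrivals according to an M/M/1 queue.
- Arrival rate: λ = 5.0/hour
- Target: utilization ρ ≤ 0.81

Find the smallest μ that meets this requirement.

ρ = λ/μ, so μ = λ/ρ
μ ≥ 5.0/0.81 = 6.1728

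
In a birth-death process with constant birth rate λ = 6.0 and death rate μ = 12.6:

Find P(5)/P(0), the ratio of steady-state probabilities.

For constant rates: P(n)/P(0) = (λ/μ)^n
P(5)/P(0) = (6.0/12.6)^5 = 0.4762^5 = 0.02449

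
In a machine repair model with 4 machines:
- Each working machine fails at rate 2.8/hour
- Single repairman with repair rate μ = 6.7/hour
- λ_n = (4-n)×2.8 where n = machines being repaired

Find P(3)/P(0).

P(3)/P(0) = ∏_{i=0}^{3-1} λ_i/μ_{i+1}
= (4-0)×2.8/6.7 × (4-1)×2.8/6.7 × (4-2)×2.8/6.7
= 1.7517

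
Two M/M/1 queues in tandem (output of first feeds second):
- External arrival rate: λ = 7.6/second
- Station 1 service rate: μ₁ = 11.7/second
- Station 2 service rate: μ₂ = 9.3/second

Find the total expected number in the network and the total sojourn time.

By Jackson's theorem, each station behaves as independent M/M/1.
Station 1: ρ₁ = 7.6/11.7 = 0.6496, L₁ = ρ₁/(1-ρ₁) = λ/(μ₁-λ) = 7.6/4.10 = 1.85366
Station 2: ρ₂ = 7.6/9.3 = 0.8172, L₂ = ρ₂/(1-ρ₂) = λ/(μ₂-λ) = 7.6/1.70 = 4.47059
Total: L = L₁ + L₂ = 1.85366 + 4.47059 = 6.3242
W = L/λ = 6.3242/7.6 = 0.8321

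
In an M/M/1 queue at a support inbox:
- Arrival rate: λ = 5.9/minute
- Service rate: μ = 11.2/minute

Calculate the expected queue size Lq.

ρ = λ/μ = 5.9/11.2 = 0.5268
For M/M/1: Lq = λ²/(μ(μ-λ))
Lq = 34.81/(11.2 × 5.30)
Lq = 0.5864 emails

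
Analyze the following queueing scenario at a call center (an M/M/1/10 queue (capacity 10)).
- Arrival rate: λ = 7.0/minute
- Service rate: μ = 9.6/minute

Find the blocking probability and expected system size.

ρ = λ/μ = 7.0/9.6 = 0.72917
P₀ = (1-ρ)/(1-ρ^(K+1)) = (1-0.72917)/(1-0.72917^11) = 0.2708/0.9690 = 0.2795
P_K = P₀×ρ^K = 0.2795 × 0.72917^10 = 0.2795 × 0.04249 = 0.01188
Blocking probability P_10 = 0.01188 (1.19%)
L = ρ[1 - (K+1)ρ^K + Kρ^(K+1)] / [(1-ρ)(1-ρ^(K+1))]
L = 0.72917 × (1 - 11×0.04249 + 10×0.03098) / ((1 - 0.72917) × (1 - 0.03098)) = 2.3406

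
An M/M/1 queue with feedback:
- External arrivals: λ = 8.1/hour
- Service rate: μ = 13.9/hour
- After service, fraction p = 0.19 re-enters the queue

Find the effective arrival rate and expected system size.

Effective arrival rate: λ_eff = λ/(1-p) = 8.1/(1-0.19) = 8.1/0.81 = 10.0000
ρ = λ_eff/μ = 10.0000/13.9 = 0.719424
L = ρ/(1-ρ) = 0.719424/(1-0.719424) = 2.5641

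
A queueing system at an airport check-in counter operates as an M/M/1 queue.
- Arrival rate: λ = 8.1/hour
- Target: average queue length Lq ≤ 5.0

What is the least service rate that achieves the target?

For M/M/1: Lq = λ²/(μ(μ-λ))
Need Lq ≤ 5.0, i.e. μ(μ-λ) ≥ λ²/5.0
μ² - 8.1μ - 65.61/5.0 ≥ 0  →  μ² - 8.1μ - 13.1220 ≥ 0
Quadratic formula (positive root): μ = [λ + √(λ² + 4×13.1220)]/2
Discriminant: 65.61 + 4×13.1220 = 118.0980, √118.0980 = 10.86729
μ ≥ (8.1 + 10.86729)/2 = 9.4836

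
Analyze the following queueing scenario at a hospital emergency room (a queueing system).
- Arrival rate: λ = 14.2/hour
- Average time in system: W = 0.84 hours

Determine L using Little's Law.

Little's Law: L = λW
L = 14.2 × 0.84 = 11.9280 patients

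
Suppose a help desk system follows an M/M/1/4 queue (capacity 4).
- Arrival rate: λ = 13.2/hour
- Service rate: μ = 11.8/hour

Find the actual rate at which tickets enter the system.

ρ = λ/μ = 13.2/11.8 = 1.11864
P₀ = (1-ρ)/(1-ρ^(K+1)) = (1-1.11864)/(1-1.11864^5) = -0.1186/-0.7517 = 0.1578
P_K = P₀×ρ^K = 0.15784 × 1.11864^4 = 0.15784 × 1.5659 = 0.2472
λ_eff = λ(1-P_K) = 13.2 × (1 - 0.247155) = 13.2 × 0.752845 = 9.9376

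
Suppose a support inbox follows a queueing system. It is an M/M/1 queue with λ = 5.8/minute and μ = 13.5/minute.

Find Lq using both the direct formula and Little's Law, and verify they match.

Method 1 (direct): Lq = λ²/(μ(μ-λ)) = 33.64/(13.5 × 7.70) = 0.3236

Method 2 (Little's Law):
W = 1/(μ-λ) = 1/7.70 = 0.12987
Wq = W - 1/μ = 0.12987 - 0.074074 = 0.05580
Lq = λWq = 5.8 × 0.05580 = 0.3236 ✔ (matches Method 1)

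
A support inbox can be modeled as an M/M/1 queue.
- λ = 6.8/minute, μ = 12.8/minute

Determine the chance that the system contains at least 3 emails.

ρ = λ/μ = 6.8/12.8 = 0.5312
P(N ≥ n) = ρⁿ
P(N ≥ 3) = 0.5312^3
P(N ≥ 3) = 0.1499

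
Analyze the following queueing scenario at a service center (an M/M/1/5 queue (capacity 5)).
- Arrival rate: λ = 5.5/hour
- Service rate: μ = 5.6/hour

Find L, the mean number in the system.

ρ = λ/μ = 5.5/5.6 = 0.982143
P₀ = (1-ρ)/(1-ρ^(K+1)) = (1-0.982143)/(1-0.982143^6) = 0.017857/0.10247 = 0.1743
P_K = P₀×ρ^K = 0.1743 × 0.982143^5 = 0.1743 × 0.9138 = 0.1593
L = ρ[1 - (K+1)ρ^K + Kρ^(K+1)] / [(1-ρ)(1-ρ^(K+1))]
L = 0.982143 × (1 - 6×0.91384729 + 5×0.89752872) / ((1 - 0.982143) × (1 - 0.89752872)) = 2.4475 customers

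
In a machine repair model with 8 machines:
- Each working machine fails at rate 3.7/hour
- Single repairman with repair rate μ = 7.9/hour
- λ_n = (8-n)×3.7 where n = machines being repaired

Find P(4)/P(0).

P(4)/P(0) = ∏_{i=0}^{4-1} λ_i/μ_{i+1}
= (8-0)×3.7/7.9 × (8-1)×3.7/7.9 × (8-2)×3.7/7.9 × (8-3)×3.7/7.9
= 80.8366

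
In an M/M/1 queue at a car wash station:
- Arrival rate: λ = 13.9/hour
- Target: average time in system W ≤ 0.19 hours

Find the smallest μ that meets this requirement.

For M/M/1: W = 1/(μ-λ)
Need W ≤ 0.19, so 1/(μ-λ) ≤ 0.19
μ - λ ≥ 1/0.19 = 5.2632
μ ≥ 13.9 + 5.2632 = 19.1632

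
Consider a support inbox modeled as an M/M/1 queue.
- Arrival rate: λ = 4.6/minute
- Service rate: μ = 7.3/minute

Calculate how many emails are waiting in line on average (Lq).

ρ = λ/μ = 4.6/7.3 = 0.6301
For M/M/1: Lq = λ²/(μ(μ-λ))
Lq = 21.16/(7.3 × 2.70)
Lq = 1.0736 emails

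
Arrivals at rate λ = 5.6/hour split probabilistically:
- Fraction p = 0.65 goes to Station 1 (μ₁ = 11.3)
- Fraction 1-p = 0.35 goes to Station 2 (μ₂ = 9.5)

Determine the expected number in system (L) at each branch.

Effective rates: λ₁ = 5.6×0.65 = 3.64, λ₂ = 5.6×0.35 = 1.96
Station 1: ρ₁ = 3.64/11.3 = 0.32212, L₁ = ρ₁/(1-ρ₁) = 0.32212/(1-0.32212) = 0.4752
Station 2: ρ₂ = 1.96/9.5 = 0.2063, L₂ = ρ₂/(1-ρ₂) = 0.2063/(1-0.2063) = 0.2599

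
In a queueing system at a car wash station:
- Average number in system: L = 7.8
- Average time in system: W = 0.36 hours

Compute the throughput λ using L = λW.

Little's Law: L = λW, so λ = L/W
λ = 7.8/0.36 = 21.6667 cars/hour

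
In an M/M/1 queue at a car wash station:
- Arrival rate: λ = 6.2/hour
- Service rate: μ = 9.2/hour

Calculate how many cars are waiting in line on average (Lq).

ρ = λ/μ = 6.2/9.2 = 0.6739
For M/M/1: Lq = λ²/(μ(μ-λ))
Lq = 38.44/(9.2 × 3.00)
Lq = 1.3928 cars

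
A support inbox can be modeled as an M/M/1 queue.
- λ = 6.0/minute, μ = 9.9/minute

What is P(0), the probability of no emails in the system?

ρ = λ/μ = 6.0/9.9 = 0.6061
P(0) = 1 - ρ = 1 - 0.6061 = 0.3939
The server is idle 39.39% of the time.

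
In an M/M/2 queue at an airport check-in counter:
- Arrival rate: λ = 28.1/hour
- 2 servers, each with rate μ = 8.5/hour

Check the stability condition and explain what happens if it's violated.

Stability requires ρ = λ/(cμ) < 1
ρ = 28.1/(2 × 8.5) = 28.1/17.00 = 1.6529
Since 1.6529 ≥ 1, the system is UNSTABLE.
Need c > λ/μ = 28.1/8.5 = 3.31.
Minimum servers needed: c = 4.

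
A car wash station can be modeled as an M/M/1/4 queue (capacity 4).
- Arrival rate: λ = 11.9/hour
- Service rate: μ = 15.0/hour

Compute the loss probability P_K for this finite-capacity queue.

ρ = λ/μ = 11.9/15.0 = 0.79333
P₀ = (1-ρ)/(1-ρ^(K+1)) = (1-0.79333)/(1-0.79333^5) = 0.2067/0.6858 = 0.3014
P_K = P₀×ρ^K = 0.3014 × 0.79333^4 = 0.3014 × 0.3961 = 0.1194
Blocking probability = 11.94%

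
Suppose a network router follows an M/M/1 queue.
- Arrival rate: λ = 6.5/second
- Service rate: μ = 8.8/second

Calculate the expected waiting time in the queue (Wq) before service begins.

First, compute utilization: ρ = λ/μ = 6.5/8.8 = 0.7386
For M/M/1: Wq = λ/(μ(μ-λ))
Wq = 6.5/(8.8 × (8.8-6.5))
Wq = 6.5/(8.8 × 2.30)
Wq = 0.3211 seconds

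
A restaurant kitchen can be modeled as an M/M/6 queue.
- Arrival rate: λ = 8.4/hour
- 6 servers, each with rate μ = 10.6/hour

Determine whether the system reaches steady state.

Stability requires ρ = λ/(cμ) < 1
ρ = 8.4/(6 × 10.6) = 8.4/63.60 = 0.1321
Since 0.1321 < 1, the system is STABLE.
The servers are busy 13.21% of the time.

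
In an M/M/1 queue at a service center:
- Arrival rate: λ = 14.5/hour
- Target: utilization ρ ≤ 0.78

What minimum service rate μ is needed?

ρ = λ/μ, so μ = λ/ρ
μ ≥ 14.5/0.78 = 18.5897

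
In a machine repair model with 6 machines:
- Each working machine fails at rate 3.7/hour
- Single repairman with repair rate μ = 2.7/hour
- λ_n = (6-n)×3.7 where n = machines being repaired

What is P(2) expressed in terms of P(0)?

P(2)/P(0) = ∏_{i=0}^{2-1} λ_i/μ_{i+1}
= (6-0)×3.7/2.7 × (6-1)×3.7/2.7
= 56.3374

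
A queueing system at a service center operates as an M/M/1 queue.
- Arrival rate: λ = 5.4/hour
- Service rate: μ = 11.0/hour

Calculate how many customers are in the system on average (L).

ρ = λ/μ = 5.4/11.0 = 0.4909
For M/M/1: L = λ/(μ-λ)
L = 5.4/(11.0-5.4) = 5.4/5.60
L = 0.9643 customers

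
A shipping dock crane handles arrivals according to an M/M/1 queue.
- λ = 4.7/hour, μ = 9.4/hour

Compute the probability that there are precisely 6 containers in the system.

ρ = λ/μ = 4.7/9.4 = 0.5000
P(n) = (1-ρ)ρⁿ
P(6) = (1-0.5000) × 0.5000^6
P(6) = 0.50000 × 0.015625
P(6) = 0.007812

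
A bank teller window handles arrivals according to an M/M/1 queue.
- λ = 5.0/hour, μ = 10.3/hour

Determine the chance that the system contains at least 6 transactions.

ρ = λ/μ = 5.0/10.3 = 0.48544
P(N ≥ n) = ρⁿ
P(N ≥ 6) = 0.48544^6
P(N ≥ 6) = 0.01309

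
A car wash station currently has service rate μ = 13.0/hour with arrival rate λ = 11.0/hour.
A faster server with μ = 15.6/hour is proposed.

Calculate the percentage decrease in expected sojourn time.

System 1: ρ₁ = 11.0/13.0 = 0.8462, W₁ = 1/(13.0-11.0) = 0.5000
System 2: ρ₂ = 11.0/15.6 = 0.7051, W₂ = 1/(15.6-11.0) = 0.2174
Improvement: (W₁-W₂)/W₁ = (0.5000-0.2174)/0.5000 = 56.52%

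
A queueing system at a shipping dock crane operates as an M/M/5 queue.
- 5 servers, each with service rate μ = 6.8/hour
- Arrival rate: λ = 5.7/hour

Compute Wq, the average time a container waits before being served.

Traffic intensity: ρ = λ/(cμ) = 5.7/(5×6.8) = 0.1676
Since ρ = 0.1676 < 1, system is stable.
Offered load a = λ/μ = cρ = 5.7/6.8 = 0.8382
P₀ = [ Σₙ₌₀^4 aⁿ/n! + a^5/(5!(1-ρ)) ]⁻¹
Σ = a^0/0! + a^1/1! + a^2/2! + a^3/3! + a^4/4! = 1.0000 + 0.83824 + 0.35132 + 0.098163 + 0.020571 = 2.3083
a^5/(5!(1-ρ)) = 0.4138/(120 × 0.8324) = 0.004143
P₀ = 1/(2.3083 + 0.004143) = 0.4324
Lq = P₀·a^5·ρ / (5!(1-ρ)²) = 0.43245 × 0.41384 × 0.16765 / (120 × 0.69281) = 0.0003609
Wq = Lq/λ = 0.00036088/5.7 = 0.00006331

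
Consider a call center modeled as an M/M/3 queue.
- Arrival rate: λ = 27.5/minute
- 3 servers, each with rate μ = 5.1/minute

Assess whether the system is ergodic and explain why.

Stability requires ρ = λ/(cμ) < 1
ρ = 27.5/(3 × 5.1) = 27.5/15.30 = 1.7974
Since 1.7974 ≥ 1, the system is UNSTABLE.
Need c > λ/μ = 27.5/5.1 = 5.39.
Minimum servers needed: c = 6.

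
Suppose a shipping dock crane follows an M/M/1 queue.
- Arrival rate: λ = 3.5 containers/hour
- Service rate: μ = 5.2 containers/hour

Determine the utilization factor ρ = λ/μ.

Server utilization: ρ = λ/μ
ρ = 3.5/5.2 = 0.6731
The server is busy 67.31% of the time.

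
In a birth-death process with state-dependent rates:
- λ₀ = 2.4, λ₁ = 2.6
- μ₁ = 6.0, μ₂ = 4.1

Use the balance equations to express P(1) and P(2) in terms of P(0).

Balance equations:
State 0: λ₀P₀ = μ₁P₁ → P₁ = (λ₀/μ₁)P₀ = (2.4/6.0)P₀ = 0.4000P₀
State 1: P₂ = (λ₀λ₁)/(μ₁μ₂)P₀ = (2.4×2.6)/(6.0×4.1)P₀ = 0.2537P₀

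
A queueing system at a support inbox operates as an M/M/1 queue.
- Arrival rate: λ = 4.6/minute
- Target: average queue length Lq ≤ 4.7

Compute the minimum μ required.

For M/M/1: Lq = λ²/(μ(μ-λ))
Need Lq ≤ 4.7, i.e. μ(μ-λ) ≥ λ²/4.7
μ² - 4.6μ - 21.16/4.7 ≥ 0  →  μ² - 4.6μ - 4.50213 ≥ 0
Quadratic formula (positive root): μ = [λ + √(λ² + 4×4.50213)]/2
Discriminant: 21.16 + 4×4.50213 = 39.1685, √39.1685 = 6.2585
μ ≥ (4.6 + 6.2585)/2 = 5.4292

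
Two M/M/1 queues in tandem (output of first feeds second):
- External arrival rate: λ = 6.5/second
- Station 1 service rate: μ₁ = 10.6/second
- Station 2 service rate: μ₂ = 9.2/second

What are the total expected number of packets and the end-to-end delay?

By Jackson's theorem, each station behaves as independent M/M/1.
Station 1: ρ₁ = 6.5/10.6 = 0.6132, L₁ = ρ₁/(1-ρ₁) = λ/(μ₁-λ) = 6.5/4.10 = 1.5854
Station 2: ρ₂ = 6.5/9.2 = 0.7065, L₂ = ρ₂/(1-ρ₂) = λ/(μ₂-λ) = 6.5/2.70 = 2.4074
Total: L = L₁ + L₂ = 1.5854 + 2.4074 = 3.9928
W = L/λ = 3.9928/6.5 = 0.6143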